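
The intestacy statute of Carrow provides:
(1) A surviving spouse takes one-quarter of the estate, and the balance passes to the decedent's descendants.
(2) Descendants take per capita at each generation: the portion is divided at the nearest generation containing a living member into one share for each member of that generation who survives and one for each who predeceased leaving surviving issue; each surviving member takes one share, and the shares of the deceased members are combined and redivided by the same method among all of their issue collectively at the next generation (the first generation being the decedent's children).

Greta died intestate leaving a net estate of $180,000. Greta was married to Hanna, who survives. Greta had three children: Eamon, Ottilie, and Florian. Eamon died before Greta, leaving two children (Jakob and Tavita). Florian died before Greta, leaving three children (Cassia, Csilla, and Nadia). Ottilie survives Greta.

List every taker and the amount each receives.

Hanna takes one-quarter of $180,000 = $45,000. The remaining $135,000 passes to the descendants.
The descendants' portion ($135,000) is divided at the children's generation into 3 shares of $45,000. Ottilie takes $45,000. The 2 shares of the deceased (Eamon and Florian) are combined into a pool of $90,000.
That pool ($90,000) is divided at the grandchildren's generation equally among Jakob, Tavita, Cassia, Csilla, and Nadia: $18,000 each.

Hanna: $45,000; Jakob: $18,000; Tavita: $18,000; Ottilie: $45,000; Cassia: $18,000; Csilla: $18,000; Nadia: $18,000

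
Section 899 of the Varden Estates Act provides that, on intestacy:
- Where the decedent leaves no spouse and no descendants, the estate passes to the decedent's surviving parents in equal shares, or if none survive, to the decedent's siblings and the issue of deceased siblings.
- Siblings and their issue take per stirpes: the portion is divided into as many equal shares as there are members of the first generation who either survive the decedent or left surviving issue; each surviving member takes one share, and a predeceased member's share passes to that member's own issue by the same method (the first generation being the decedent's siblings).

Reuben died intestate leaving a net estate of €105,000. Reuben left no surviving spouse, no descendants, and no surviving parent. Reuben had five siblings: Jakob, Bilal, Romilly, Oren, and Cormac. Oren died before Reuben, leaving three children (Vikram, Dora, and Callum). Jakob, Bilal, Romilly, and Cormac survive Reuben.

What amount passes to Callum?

The entire €105,000 passes to the siblings and their issue.
That amount (€105,000) is divided into 5 shares of €21,000: Jakob, Bilal, Romilly, and Cormac each take €21,000; Oren's €21,000 share passes to Oren's issue.
Oren's share (€21,000) is divided into 3 shares of €7,000: Vikram, Dora, and Callum each take €7,000.

Callum receives €7,000.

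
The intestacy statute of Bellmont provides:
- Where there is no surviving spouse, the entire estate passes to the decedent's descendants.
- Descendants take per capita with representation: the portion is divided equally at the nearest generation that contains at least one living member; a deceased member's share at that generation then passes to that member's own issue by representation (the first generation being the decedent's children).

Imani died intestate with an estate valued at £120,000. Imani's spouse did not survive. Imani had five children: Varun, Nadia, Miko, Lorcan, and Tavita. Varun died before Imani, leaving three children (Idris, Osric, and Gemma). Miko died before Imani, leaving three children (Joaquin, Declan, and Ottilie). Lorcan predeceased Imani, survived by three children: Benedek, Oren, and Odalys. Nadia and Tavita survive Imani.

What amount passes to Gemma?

The entire £120,000 passes to the descendants.
That amount (£120,000) is divided into 5 shares of £24,000: Nadia and Tavita each take £24,000; Varun's £24,000 share passes to Varun's issue; Miko's £24,000 share passes to Miko's issue; Lorcan's £24,000 share passes to Lorcan's issue.
Varun's share (£24,000) is divided into 3 shares of £8,000: Idris, Osric, and Gemma each take £8,000.
Miko's share (£24,000) is divided into 3 shares of £8,000: Joaquin, Declan, and Ottilie each take £8,000.
Lorcan's share (£24,000) is divided into 3 shares of £8,000: Benedek, Oren, and Odalys each take £8,000.

Gemma receives £8,000.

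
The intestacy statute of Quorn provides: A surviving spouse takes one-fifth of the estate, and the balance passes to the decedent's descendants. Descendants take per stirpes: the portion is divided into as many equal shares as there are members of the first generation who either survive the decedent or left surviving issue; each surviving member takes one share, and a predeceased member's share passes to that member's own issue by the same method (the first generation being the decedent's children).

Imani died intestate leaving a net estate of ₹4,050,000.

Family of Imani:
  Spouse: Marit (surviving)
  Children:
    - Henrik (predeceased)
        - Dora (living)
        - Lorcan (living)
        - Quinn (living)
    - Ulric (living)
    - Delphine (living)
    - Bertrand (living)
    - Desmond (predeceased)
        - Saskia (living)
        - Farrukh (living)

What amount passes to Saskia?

Marit takes one-fifth of ₹4,050,000 = ₹810,000. The remaining ₹3,240,000 passes to the descendants.
The descendants' portion (₹3,240,000) is divided into 5 shares of ₹648,000: Ulric, Delphine, and Bertrand each take ₹648,000; Henrik's ₹648,000 share passes to Henrik's issue; Desmond's ₹648,000 share passes to Desmond's issue.
Henrik's share (₹648,000) is divided into 3 shares of ₹216,000: Dora, Lorcan, and Quinn each take ₹216,000.
Desmond's share (₹648,000) is divided into 2 shares of ₹324,000: Saskia and Farrukh each take ₹324,000.

Saskia receives ₹324,000.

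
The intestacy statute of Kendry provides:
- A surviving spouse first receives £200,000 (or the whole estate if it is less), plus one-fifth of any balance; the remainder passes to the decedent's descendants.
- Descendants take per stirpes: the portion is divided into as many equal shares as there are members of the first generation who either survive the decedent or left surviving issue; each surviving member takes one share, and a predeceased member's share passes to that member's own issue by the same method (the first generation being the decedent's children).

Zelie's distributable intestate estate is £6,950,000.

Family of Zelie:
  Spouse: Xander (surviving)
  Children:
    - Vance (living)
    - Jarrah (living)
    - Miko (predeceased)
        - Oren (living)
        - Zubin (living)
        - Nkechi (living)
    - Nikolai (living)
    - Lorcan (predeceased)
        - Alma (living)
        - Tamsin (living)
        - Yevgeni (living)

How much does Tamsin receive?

Xander first takes £200,000, leaving a balance of £6,750,000. Xander then takes one-fifth of the balance (£1,350,000), for a total of £1,550,000. The remaining £5,400,000 passes to the descendants.
The descendants' portion (£5,400,000) is divided into 5 shares of £1,080,000: Vance, Jarrah, and Nikolai each take £1,080,000; Miko's £1,080,000 share passes to Miko's issue; Lorcan's £1,080,000 share passes to Lorcan's issue.
Miko's share (£1,080,000) is divided into 3 shares of £360,000: Oren, Zubin, and Nkechi each take £360,000.
Lorcan's share (£1,080,000) is divided into 3 shares of £360,000: Alma, Tamsin, and Yevgeni each take £360,000.

Tamsin receives £360,000.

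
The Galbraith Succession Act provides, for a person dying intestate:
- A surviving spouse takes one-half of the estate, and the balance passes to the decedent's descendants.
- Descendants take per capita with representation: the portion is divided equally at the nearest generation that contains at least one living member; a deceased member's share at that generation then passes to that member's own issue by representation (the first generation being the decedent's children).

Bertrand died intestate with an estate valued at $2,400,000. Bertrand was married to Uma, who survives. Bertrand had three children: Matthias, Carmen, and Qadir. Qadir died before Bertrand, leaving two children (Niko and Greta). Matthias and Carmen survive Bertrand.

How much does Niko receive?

Niko receives $200,000.

Uma takes one-half of $2,400,000 = $1,200,000. The remaining $1,200,000 passes to the descendants.
The descendants' portion ($1,200,000) is divided into 3 shares of $400,000: Matthias and Carmen each take $400,000; Qadir's $400,000 share passes to Qadir's issue.
Qadir's share ($400,000) is divided into 2 shares of $200,000: Niko and Greta each take $200,000.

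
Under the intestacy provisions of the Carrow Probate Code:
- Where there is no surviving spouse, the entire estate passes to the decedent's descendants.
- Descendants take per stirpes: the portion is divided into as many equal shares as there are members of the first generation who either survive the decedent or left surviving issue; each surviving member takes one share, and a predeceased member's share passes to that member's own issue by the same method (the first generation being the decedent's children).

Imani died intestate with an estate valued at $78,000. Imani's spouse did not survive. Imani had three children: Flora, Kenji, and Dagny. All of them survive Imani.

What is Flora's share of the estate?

The entire $78,000 passes to the descendants.
That amount ($78,000) is divided into 3 shares of $26,000: Flora, Kenji, and Dagny each take $26,000.

Flora receives $26,000.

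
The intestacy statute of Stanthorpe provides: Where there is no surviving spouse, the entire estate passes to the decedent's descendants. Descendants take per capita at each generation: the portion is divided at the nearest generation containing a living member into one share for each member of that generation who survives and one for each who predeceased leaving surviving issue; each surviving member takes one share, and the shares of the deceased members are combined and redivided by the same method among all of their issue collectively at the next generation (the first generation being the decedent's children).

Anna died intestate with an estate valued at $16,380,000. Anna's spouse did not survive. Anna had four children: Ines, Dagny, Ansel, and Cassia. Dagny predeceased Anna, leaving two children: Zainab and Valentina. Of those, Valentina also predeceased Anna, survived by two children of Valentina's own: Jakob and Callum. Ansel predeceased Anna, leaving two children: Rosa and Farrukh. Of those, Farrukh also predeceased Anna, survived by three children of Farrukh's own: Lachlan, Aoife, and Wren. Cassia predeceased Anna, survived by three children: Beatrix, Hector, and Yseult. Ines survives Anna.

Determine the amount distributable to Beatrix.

The entire $16,380,000 passes to the descendants.
That amount ($16,380,000) is divided at the children's generation into 4 shares of $4,095,000. Ines takes $4,095,000. The 3 shares of the deceased (Dagny, Ansel, and Cassia) are combined into a pool of $12,285,000.
That pool ($12,285,000) is divided at the grandchildren's generation into 7 shares of $1,755,000. Zainab, Rosa, Beatrix, Hector, and Yseult each take $1,755,000. The 2 shares of the deceased (Valentina and Farrukh) are combined into a pool of $3,510,000.
That pool ($3,510,000) is divided at the great-grandchildren's generation equally among Jakob, Callum, Lachlan, Aoife, and Wren: $702,000 each.

Beatrix receives $1,755,000.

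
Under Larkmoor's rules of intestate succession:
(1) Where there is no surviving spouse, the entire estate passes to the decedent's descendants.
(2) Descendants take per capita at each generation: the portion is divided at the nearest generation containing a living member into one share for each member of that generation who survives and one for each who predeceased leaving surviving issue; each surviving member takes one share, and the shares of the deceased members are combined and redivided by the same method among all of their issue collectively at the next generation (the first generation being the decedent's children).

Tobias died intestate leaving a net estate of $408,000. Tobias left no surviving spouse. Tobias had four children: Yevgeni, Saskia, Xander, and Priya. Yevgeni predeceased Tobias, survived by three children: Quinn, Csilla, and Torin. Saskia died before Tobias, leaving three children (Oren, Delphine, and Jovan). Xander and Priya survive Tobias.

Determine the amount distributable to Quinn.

The entire $408,000 passes to the descendants.
That amount ($408,000) is divided at the children's generation into 4 shares of $102,000. Xander and Priya each take $102,000. The 2 shares of the deceased (Yevgeni and Saskia) are combined into a pool of $204,000.
That pool ($204,000) is divided at the grandchildren's generation equally among Quinn, Csilla, Torin, Oren, Delphine, and Jovan: $34,000 each.

Quinn receives $34,000.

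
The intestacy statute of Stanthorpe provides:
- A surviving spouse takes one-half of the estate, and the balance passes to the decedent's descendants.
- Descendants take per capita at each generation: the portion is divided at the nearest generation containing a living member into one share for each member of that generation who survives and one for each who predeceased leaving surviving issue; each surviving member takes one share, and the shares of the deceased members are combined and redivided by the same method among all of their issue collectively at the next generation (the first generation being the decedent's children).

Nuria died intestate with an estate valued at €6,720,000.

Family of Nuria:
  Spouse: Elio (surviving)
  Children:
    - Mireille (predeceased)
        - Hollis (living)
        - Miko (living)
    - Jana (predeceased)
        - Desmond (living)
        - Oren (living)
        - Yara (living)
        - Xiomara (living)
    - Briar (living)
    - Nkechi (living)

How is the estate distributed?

Elio: €3,360,000; Hollis: €280,000; Miko: €280,000; Desmond: €280,000; Oren: €280,000; Yara: €280,000; Xiomara: €280,000; Briar: €840,000; Nkechi: €840,000

Elio takes one-half of €6,720,000 = €3,360,000. The remaining €3,360,000 passes to the descendants.
The descendants' portion (€3,360,000) is divided at the children's generation into 4 shares of €840,000. Briar and Nkechi each take €840,000. The 2 shares of the deceased (Mireille and Jana) are combined into a pool of €1,680,000.
That pool (€1,680,000) is divided at the grandchildren's generation equally among Hollis, Miko, Desmond, Oren, Yara, and Xiomara: €280,000 each.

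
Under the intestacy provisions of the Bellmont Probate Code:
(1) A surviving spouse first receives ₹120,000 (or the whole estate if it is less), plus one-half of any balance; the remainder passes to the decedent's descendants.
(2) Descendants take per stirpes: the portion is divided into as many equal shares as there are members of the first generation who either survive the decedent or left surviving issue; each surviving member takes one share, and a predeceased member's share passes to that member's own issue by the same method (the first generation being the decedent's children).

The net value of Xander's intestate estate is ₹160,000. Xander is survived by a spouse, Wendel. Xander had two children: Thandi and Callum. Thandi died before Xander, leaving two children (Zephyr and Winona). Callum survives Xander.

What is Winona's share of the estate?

Wendel first takes ₹120,000, leaving a balance of ₹40,000. Wendel then takes one-half of the balance (₹20,000), for a total of ₹140,000. The remaining ₹20,000 passes to the descendants.
The descendants' portion (₹20,000) is divided into 2 shares of ₹10,000: Callum takes ₹10,000; Thandi's ₹10,000 share passes to Thandi's issue.
Thandi's share (₹10,000) is divided into 2 shares of ₹5,000: Zephyr and Winona each take ₹5,000.

Winona receives ₹5,000.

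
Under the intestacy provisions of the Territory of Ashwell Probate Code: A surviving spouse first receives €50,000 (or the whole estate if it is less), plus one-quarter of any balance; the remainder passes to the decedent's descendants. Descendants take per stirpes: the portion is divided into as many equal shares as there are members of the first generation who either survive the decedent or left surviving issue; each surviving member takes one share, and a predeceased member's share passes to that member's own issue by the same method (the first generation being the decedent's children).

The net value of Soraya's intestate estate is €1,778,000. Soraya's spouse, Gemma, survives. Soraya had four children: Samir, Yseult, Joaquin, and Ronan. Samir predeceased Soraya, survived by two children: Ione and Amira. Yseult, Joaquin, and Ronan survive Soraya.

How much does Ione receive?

Gemma first takes €50,000, leaving a balance of €1,728,000. Gemma then takes one-quarter of the balance (€432,000), for a total of €482,000. The remaining €1,296,000 passes to the descendants.
The descendants' portion (€1,296,000) is divided into 4 shares of €324,000: Yseult, Joaquin, and Ronan each take €324,000; Samir's €324,000 share passes to Samir's issue.
Samir's share (€324,000) is divided into 2 shares of €162,000: Ione and Amira each take €162,000.

Ione receives €162,000.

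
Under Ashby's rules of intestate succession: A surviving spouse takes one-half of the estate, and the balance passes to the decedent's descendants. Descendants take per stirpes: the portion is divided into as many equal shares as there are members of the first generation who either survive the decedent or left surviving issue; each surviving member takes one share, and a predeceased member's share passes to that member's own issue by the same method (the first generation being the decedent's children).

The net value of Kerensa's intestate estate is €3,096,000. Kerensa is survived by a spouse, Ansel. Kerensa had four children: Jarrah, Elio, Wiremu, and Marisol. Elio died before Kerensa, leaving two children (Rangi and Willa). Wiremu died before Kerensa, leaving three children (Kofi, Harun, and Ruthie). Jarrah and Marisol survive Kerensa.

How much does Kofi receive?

Ansel takes one-half of €3,096,000 = €1,548,000. The remaining €1,548,000 passes to the descendants.
The descendants' portion (€1,548,000) is divided into 4 shares of €387,000: Jarrah and Marisol each take €387,000; Elio's €387,000 share passes to Elio's issue; Wiremu's €387,000 share passes to Wiremu's issue.
Elio's share (€387,000) is divided into 2 shares of €193,500: Rangi and Willa each take €193,500.
Wiremu's share (€387,000) is divided into 3 shares of €129,000: Kofi, Harun, and Ruthie each take €129,000.

Kofi receives €129,000.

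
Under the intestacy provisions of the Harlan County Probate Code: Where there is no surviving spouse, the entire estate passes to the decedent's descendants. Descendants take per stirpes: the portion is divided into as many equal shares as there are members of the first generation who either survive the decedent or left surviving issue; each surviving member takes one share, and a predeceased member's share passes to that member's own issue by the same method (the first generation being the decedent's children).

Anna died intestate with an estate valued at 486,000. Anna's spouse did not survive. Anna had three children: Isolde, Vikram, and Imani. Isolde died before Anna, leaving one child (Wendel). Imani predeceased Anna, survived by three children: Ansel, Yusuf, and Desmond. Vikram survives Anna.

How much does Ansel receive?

Ansel receives 54,000.

The entire 486,000 passes to the descendants.
That amount (486,000) is divided into 3 shares of 162,000: Vikram takes 162,000; Isolde's 162,000 share passes to Isolde's issue; Imani's 162,000 share passes to Imani's issue.
Isolde's share (162,000) passes entirely to Wendel.
Imani's share (162,000) is divided into 3 shares of 54,000: Ansel, Yusuf, and Desmond each take 54,000.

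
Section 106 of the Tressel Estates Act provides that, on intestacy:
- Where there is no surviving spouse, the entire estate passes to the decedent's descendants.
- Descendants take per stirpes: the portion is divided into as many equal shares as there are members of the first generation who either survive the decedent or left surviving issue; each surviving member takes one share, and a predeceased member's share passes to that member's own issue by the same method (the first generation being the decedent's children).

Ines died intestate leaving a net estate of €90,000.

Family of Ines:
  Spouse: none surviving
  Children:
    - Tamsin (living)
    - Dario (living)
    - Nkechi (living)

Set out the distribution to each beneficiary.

The entire €90,000 passes to the descendants.
That amount (€90,000) is divided into 3 shares of €30,000: Tamsin, Dario, and Nkechi each take €30,000.

Tamsin: €30,000; Dario: €30,000; Nkechi: €30,000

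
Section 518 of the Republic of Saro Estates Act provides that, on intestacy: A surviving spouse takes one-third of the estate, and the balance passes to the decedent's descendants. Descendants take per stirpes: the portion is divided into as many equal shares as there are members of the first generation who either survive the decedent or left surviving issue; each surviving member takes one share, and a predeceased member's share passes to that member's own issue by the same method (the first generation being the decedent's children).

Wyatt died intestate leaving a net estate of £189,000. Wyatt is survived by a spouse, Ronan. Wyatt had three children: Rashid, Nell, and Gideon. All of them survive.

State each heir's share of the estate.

Ronan takes one-third of £189,000 = £63,000. The remaining £126,000 passes to the descendants.
The descendants' portion (£126,000) is divided into 3 shares of £42,000: Rashid, Nell, and Gideon each take £42,000.

Ronan: £63,000; Rashid: £42,000; Nell: £42,000; Gideon: £42,000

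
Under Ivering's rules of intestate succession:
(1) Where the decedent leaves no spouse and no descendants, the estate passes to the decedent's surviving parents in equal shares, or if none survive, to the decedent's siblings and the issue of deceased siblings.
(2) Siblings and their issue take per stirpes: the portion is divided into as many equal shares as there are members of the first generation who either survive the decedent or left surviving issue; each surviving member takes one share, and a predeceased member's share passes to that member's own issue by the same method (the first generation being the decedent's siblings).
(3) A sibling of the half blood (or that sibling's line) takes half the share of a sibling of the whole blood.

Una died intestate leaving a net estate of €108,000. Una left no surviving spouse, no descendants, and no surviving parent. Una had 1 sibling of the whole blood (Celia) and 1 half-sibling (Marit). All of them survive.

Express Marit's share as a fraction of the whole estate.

The entire €108,000 passes to the siblings and their issue.
Counting each half-blood sibling's line as half a unit, there are 3/2 units in €108,000, so one unit is €72,000. Whole-blood lines (Celia) take €72,000 each; half-blood lines (Marit) take €36,000 each.

Marit receives 1/3 of the estate.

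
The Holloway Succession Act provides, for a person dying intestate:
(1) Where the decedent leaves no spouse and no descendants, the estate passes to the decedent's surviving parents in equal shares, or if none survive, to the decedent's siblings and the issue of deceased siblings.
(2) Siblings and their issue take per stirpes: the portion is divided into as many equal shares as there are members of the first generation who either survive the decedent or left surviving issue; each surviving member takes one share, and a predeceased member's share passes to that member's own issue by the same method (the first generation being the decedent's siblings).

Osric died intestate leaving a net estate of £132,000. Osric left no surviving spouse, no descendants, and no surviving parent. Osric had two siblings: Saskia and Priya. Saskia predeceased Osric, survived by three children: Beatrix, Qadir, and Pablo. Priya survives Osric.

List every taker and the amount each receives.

Beatrix: £22,000; Qadir: £22,000; Pablo: £22,000; Priya: £66,000

The entire £132,000 passes to the siblings and their issue.
That amount (£132,000) is divided into 2 shares of £66,000: Priya takes £66,000; Saskia's £66,000 share passes to Saskia's issue.
Saskia's share (£66,000) is divided into 3 shares of £22,000: Beatrix, Qadir, and Pablo each take £22,000.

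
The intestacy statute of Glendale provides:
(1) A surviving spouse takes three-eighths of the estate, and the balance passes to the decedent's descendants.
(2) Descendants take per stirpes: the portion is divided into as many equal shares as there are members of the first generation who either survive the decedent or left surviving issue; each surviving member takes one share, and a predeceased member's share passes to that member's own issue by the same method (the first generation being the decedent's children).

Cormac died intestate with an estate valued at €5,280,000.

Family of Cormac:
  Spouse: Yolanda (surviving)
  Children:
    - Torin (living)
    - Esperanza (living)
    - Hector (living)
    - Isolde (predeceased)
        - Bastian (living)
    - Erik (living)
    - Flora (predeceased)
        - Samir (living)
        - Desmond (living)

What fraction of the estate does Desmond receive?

Yolanda takes three-eighths of €5,280,000 = €1,980,000. The remaining €3,300,000 passes to the descendants.
The descendants' portion (€3,300,000) is divided into 6 shares of €550,000: Torin, Esperanza, Hector, and Erik each take €550,000; Isolde's €550,000 share passes to Isolde's issue; Flora's €550,000 share passes to Flora's issue.
Isolde's share (€550,000) passes entirely to Bastian.
Flora's share (€550,000) is divided into 2 shares of €275,000: Samir and Desmond each take €275,000.

Desmond receives 5/96 of the estate.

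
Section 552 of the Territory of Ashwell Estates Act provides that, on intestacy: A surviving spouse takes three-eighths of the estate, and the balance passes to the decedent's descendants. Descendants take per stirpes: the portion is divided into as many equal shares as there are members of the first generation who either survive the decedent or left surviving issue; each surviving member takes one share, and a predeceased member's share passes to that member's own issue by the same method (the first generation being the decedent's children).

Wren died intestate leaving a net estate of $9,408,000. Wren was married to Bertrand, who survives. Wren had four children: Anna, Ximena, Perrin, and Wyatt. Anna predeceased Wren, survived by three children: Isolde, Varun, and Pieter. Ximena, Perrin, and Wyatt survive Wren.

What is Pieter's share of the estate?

Pieter receives $490,000.

Bertrand takes three-eighths of $9,408,000 = $3,528,000. The remaining $5,880,000 passes to the descendants.
The descendants' portion ($5,880,000) is divided into 4 shares of $1,470,000: Ximena, Perrin, and Wyatt each take $1,470,000; Anna's $1,470,000 share passes to Anna's issue.
Anna's share ($1,470,000) is divided into 3 shares of $490,000: Isolde, Varun, and Pieter each take $490,000.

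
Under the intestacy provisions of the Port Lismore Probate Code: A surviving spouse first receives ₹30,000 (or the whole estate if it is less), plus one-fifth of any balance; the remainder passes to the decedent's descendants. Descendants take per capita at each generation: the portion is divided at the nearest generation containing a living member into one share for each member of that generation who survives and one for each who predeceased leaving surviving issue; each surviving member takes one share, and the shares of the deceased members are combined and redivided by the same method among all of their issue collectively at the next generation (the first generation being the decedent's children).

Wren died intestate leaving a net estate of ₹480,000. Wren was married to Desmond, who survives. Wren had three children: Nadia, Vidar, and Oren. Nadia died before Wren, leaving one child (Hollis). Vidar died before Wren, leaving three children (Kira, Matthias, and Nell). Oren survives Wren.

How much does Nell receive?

Nell receives ₹60,000.

Desmond first takes ₹30,000, leaving a balance of ₹450,000. Desmond then takes one-fifth of the balance (₹90,000), for a total of ₹120,000. The remaining ₹360,000 passes to the descendants.
The descendants' portion (₹360,000) is divided at the children's generation into 3 shares of ₹120,000. Oren takes ₹120,000. The 2 shares of the deceased (Nadia and Vidar) are combined into a pool of ₹240,000.
That pool (₹240,000) is divided at the grandchildren's generation equally among Hollis, Kira, Matthias, and Nell: ₹60,000 each.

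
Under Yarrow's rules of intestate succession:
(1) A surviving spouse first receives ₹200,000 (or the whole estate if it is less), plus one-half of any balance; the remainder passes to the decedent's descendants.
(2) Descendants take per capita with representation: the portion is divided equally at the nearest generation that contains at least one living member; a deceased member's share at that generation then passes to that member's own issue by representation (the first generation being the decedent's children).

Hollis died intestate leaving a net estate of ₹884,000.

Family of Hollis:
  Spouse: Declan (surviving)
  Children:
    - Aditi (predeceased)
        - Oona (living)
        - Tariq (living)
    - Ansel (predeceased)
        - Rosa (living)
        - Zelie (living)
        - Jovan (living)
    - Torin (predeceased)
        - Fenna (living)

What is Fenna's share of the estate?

Declan first takes ₹200,000, leaving a balance of ₹684,000. Declan then takes one-half of the balance (₹342,000), for a total of ₹542,000. The remaining ₹342,000 passes to the descendants.
No child survives, so the initial division is made at the grandchildren's generation.
The descendants' portion (₹342,000) is divided into 6 shares of ₹57,000: Oona, Tariq, Rosa, Zelie, Jovan, and Fenna each take ₹57,000.

Fenna receives ₹57,000.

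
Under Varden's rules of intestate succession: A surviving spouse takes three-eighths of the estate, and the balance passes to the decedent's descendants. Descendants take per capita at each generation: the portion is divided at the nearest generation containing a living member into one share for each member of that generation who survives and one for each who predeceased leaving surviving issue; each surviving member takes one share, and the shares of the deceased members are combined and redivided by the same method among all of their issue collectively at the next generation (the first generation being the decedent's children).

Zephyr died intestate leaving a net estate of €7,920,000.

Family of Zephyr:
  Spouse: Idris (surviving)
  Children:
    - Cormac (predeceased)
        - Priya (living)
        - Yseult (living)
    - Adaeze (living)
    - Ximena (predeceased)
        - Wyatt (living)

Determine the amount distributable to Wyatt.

Idris takes three-eighths of €7,920,000 = €2,970,000. The remaining €4,950,000 passes to the descendants.
The descendants' portion (€4,950,000) is divided at the children's generation into 3 shares of €1,650,000. Adaeze takes €1,650,000. The 2 shares of the deceased (Cormac and Ximena) are combined into a pool of €3,300,000.
That pool (€3,300,000) is divided at the grandchildren's generation equally among Priya, Yseult, and Wyatt: €1,100,000 each.

Wyatt receives €1,100,000.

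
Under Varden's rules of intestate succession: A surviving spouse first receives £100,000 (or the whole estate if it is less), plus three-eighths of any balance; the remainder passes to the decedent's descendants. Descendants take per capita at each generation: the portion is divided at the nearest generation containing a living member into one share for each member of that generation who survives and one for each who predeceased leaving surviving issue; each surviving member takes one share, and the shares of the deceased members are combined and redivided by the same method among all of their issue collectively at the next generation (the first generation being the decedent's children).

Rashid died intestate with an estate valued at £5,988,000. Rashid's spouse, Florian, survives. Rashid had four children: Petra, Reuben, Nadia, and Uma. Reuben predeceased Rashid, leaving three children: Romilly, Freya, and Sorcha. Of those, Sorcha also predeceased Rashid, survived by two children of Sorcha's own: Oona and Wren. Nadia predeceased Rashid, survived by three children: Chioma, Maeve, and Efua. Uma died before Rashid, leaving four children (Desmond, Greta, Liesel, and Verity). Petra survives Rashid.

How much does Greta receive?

Florian first takes £100,000, leaving a balance of £5,888,000. Florian then takes three-eighths of the balance (£2,208,000), for a total of £2,308,000. The remaining £3,680,000 passes to the descendants.
The descendants' portion (£3,680,000) is divided at the children's generation into 4 shares of £920,000. Petra takes £920,000. The 3 shares of the deceased (Reuben, Nadia, and Uma) are combined into a pool of £2,760,000.
That pool (£2,760,000) is divided at the grandchildren's generation into 10 shares of £276,000. Romilly, Freya, Chioma, Maeve, Efua, Desmond, Greta, Liesel, and Verity each take £276,000. The remaining share for the deceased Sorcha (£276,000) is carried to the next generation.
That pool (£276,000) is divided at the great-grandchildren's generation equally among Oona and Wren: £138,000 each.

Greta receives £276,000.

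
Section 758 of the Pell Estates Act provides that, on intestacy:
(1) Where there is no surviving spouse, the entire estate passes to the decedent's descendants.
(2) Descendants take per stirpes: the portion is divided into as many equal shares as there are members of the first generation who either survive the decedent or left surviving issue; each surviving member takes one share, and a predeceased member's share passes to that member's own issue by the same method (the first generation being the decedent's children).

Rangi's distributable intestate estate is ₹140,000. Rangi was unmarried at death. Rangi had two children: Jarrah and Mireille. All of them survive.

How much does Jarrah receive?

Jarrah receives ₹70,000.

The entire ₹140,000 passes to the descendants.
That amount (₹140,000) is divided into 2 shares of ₹70,000: Jarrah and Mireille each take ₹70,000.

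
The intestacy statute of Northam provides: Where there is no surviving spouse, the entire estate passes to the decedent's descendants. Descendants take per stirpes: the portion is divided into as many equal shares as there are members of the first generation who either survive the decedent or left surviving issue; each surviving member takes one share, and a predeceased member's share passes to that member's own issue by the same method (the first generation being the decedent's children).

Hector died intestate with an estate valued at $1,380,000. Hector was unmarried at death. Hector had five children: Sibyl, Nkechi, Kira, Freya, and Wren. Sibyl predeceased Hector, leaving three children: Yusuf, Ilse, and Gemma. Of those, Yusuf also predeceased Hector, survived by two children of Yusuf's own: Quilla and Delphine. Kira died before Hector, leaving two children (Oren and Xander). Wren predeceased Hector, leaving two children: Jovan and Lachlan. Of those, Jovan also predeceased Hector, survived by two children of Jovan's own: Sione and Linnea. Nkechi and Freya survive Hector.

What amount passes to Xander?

Xander receives $138,000.

The entire $1,380,000 passes to the descendants.
That amount ($1,380,000) is divided into 5 shares of $276,000: Nkechi and Freya each take $276,000; Sibyl's $276,000 share passes to Sibyl's issue; Kira's $276,000 share passes to Kira's issue; Wren's $276,000 share passes to Wren's issue.
Sibyl's share ($276,000) is divided into 3 shares of $92,000: Ilse and Gemma each take $92,000; Yusuf's $92,000 share passes to Yusuf's issue.
Yusuf's share ($92,000) is divided into 2 shares of $46,000: Quilla and Delphine each take $46,000.
Kira's share ($276,000) is divided into 2 shares of $138,000: Oren and Xander each take $138,000.
Wren's share ($276,000) is divided into 2 shares of $138,000: Lachlan takes $138,000; Jovan's $138,000 share passes to Jovan's issue.
Jovan's share ($138,000) is divided into 2 shares of $69,000: Sione and Linnea each take $69,000.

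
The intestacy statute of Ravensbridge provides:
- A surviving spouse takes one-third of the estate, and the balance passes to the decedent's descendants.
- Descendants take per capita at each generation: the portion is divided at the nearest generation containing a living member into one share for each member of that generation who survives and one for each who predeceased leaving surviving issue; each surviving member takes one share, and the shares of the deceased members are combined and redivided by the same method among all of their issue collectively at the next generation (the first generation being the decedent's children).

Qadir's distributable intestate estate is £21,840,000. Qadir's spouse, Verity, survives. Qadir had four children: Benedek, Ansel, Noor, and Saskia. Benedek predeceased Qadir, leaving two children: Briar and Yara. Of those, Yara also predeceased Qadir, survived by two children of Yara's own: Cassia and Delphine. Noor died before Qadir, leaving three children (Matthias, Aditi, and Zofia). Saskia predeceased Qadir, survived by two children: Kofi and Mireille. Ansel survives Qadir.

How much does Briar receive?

Briar receives £1,560,000.

Verity takes one-third of £21,840,000 = £7,280,000. The remaining £14,560,000 passes to the descendants.
The descendants' portion (£14,560,000) is divided at the children's generation into 4 shares of £3,640,000. Ansel takes £3,640,000. The 3 shares of the deceased (Benedek, Noor, and Saskia) are combined into a pool of £10,920,000.
That pool (£10,920,000) is divided at the grandchildren's generation into 7 shares of £1,560,000. Briar, Matthias, Aditi, Zofia, Kofi, and Mireille each take £1,560,000. The remaining share for the deceased Yara (£1,560,000) is carried to the next generation.
That pool (£1,560,000) is divided at the great-grandchildren's generation equally among Cassia and Delphine: £780,000 each.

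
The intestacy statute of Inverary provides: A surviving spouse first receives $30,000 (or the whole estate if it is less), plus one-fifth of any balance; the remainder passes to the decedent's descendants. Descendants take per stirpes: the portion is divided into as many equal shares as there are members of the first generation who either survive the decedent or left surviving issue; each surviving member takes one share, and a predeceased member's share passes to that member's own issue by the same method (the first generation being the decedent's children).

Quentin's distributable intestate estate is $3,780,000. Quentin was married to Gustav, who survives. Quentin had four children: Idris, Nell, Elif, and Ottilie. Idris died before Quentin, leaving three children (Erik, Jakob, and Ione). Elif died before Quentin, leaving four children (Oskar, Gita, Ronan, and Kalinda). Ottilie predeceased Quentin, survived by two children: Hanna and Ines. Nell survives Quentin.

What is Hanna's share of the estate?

Hanna receives $375,000.

Gustav first takes $30,000, leaving a balance of $3,750,000. Gustav then takes one-fifth of the balance ($750,000), for a total of $780,000. The remaining $3,000,000 passes to the descendants.
The descendants' portion ($3,000,000) is divided into 4 shares of $750,000: Nell takes $750,000; Idris's $750,000 share passes to Idris's issue; Elif's $750,000 share passes to Elif's issue; Ottilie's $750,000 share passes to Ottilie's issue.
Idris's share ($750,000) is divided into 3 shares of $250,000: Erik, Jakob, and Ione each take $250,000.
Elif's share ($750,000) is divided into 4 shares of $187,500: Oskar, Gita, Ronan, and Kalinda each take $187,500.
Ottilie's share ($750,000) is divided into 2 shares of $375,000: Hanna and Ines each take $375,000.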